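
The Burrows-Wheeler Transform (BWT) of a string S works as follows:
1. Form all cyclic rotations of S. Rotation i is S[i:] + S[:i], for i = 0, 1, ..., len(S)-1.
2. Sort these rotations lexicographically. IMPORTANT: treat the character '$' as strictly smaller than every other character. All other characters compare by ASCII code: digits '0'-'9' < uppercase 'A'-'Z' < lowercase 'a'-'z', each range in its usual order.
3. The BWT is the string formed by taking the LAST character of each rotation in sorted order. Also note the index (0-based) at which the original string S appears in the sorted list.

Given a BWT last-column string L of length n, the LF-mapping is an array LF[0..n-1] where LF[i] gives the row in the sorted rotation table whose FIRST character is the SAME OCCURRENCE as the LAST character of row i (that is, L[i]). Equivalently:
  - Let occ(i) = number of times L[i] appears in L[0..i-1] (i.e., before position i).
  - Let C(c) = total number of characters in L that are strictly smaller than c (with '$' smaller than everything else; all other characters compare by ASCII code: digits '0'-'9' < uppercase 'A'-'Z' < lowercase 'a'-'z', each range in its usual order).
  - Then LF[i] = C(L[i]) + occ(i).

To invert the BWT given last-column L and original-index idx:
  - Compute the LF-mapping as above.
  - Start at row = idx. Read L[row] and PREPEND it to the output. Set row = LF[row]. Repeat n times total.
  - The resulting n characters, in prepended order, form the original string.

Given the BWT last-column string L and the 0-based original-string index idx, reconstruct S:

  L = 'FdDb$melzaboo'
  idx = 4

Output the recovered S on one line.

Answer: bamboozledDF$

Derivation:
LF mapping: 2 6 1 4 0 9 7 8 12 3 5 10 11
Walk LF starting at row 4, prepending L[row]:
  step 1: row=4, L[4]='$', prepend. Next row=LF[4]=0
  step 2: row=0, L[0]='F', prepend. Next row=LF[0]=2
  step 3: row=2, L[2]='D', prepend. Next row=LF[2]=1
  step 4: row=1, L[1]='d', prepend. Next row=LF[1]=6
  step 5: row=6, L[6]='e', prepend. Next row=LF[6]=7
  step 6: row=7, L[7]='l', prepend. Next row=LF[7]=8
  step 7: row=8, L[8]='z', prepend. Next row=LF[8]=12
  step 8: row=12, L[12]='o', prepend. Next row=LF[12]=11
  step 9: row=11, L[11]='o', prepend. Next row=LF[11]=10
  step 10: row=10, L[10]='b', prepend. Next row=LF[10]=5
  step 11: row=5, L[5]='m', prepend. Next row=LF[5]=9
  step 12: row=9, L[9]='a', prepend. Next row=LF[9]=3
  step 13: row=3, L[3]='b', prepend. Next row=LF[3]=4
Reversed output: bamboozledDF$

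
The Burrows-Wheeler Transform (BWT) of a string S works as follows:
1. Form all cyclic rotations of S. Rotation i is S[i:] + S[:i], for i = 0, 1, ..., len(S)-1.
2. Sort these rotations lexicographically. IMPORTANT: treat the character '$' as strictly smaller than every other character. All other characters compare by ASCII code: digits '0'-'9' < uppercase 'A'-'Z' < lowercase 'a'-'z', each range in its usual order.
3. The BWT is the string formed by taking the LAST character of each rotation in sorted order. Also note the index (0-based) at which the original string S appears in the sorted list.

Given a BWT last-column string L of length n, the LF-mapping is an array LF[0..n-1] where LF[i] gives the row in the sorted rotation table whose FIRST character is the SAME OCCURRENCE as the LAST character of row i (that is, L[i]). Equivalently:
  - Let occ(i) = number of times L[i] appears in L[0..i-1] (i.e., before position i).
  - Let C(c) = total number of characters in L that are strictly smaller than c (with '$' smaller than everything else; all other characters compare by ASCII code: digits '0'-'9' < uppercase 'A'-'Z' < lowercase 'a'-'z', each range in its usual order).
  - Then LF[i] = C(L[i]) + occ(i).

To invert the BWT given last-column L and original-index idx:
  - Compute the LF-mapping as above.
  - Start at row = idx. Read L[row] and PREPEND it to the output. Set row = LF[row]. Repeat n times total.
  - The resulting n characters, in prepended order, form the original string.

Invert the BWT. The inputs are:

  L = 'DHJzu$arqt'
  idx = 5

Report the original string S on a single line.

Answer: quartzJHD$

Derivation:
LF mapping: 1 2 3 9 8 0 4 6 5 7
Walk LF starting at row 5, prepending L[row]:
  step 1: row=5, L[5]='$', prepend. Next row=LF[5]=0
  step 2: row=0, L[0]='D', prepend. Next row=LF[0]=1
  step 3: row=1, L[1]='H', prepend. Next row=LF[1]=2
  step 4: row=2, L[2]='J', prepend. Next row=LF[2]=3
  step 5: row=3, L[3]='z', prepend. Next row=LF[3]=9
  step 6: row=9, L[9]='t', prepend. Next row=LF[9]=7
  step 7: row=7, L[7]='r', prepend. Next row=LF[7]=6
  step 8: row=6, L[6]='a', prepend. Next row=LF[6]=4
  step 9: row=4, L[4]='u', prepend. Next row=LF[4]=8
  step 10: row=8, L[8]='q', prepend. Next row=LF[8]=5
Reversed output: quartzJHD$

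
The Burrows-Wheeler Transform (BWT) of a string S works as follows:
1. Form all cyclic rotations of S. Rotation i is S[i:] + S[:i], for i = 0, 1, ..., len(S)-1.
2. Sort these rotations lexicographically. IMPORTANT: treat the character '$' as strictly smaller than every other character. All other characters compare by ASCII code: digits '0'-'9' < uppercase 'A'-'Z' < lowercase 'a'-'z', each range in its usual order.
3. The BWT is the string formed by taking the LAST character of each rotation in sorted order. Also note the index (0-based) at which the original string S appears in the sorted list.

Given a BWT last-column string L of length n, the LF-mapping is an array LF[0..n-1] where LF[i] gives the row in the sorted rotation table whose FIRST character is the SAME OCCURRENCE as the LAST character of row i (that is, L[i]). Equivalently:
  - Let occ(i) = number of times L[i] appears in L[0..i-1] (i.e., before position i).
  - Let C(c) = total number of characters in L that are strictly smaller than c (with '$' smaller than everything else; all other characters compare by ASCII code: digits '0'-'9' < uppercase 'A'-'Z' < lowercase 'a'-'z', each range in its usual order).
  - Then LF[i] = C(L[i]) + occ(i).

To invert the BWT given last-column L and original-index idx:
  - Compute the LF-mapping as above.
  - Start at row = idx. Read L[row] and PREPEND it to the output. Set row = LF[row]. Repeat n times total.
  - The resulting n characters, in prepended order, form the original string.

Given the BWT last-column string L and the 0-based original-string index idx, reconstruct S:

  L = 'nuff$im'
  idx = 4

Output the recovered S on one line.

Answer: muffin$

Derivation:
LF mapping: 5 6 1 2 0 3 4
Walk LF starting at row 4, prepending L[row]:
  step 1: row=4, L[4]='$', prepend. Next row=LF[4]=0
  step 2: row=0, L[0]='n', prepend. Next row=LF[0]=5
  step 3: row=5, L[5]='i', prepend. Next row=LF[5]=3
  step 4: row=3, L[3]='f', prepend. Next row=LF[3]=2
  step 5: row=2, L[2]='f', prepend. Next row=LF[2]=1
  step 6: row=1, L[1]='u', prepend. Next row=LF[1]=6
  step 7: row=6, L[6]='m', prepend. Next row=LF[6]=4
Reversed output: muffin$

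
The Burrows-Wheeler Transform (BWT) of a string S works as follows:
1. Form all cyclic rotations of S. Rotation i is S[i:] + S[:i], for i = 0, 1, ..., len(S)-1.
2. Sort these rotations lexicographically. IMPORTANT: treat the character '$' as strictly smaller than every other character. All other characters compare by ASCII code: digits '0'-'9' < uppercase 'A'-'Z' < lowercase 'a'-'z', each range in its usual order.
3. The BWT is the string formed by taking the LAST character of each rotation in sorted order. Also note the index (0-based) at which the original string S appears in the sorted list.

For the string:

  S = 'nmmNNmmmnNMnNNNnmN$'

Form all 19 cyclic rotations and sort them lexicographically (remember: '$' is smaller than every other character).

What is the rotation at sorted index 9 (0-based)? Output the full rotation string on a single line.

Answer: mN$nmmNNmmmnNMnNNNn

Derivation:
All 19 rotations (rotation i = S[i:]+S[:i]):
  rot[0] = nmmNNmmmnNMnNNNnmN$
  rot[1] = mmNNmmmnNMnNNNnmN$n
  rot[2] = mNNmmmnNMnNNNnmN$nm
  rot[3] = NNmmmnNMnNNNnmN$nmm
  rot[4] = NmmmnNMnNNNnmN$nmmN
  rot[5] = mmmnNMnNNNnmN$nmmNN
  rot[6] = mmnNMnNNNnmN$nmmNNm
  rot[7] = mnNMnNNNnmN$nmmNNmm
  rot[8] = nNMnNNNnmN$nmmNNmmm
  rot[9] = NMnNNNnmN$nmmNNmmmn
  rot[10] = MnNNNnmN$nmmNNmmmnN
  rot[11] = nNNNnmN$nmmNNmmmnNM
  rot[12] = NNNnmN$nmmNNmmmnNMn
  rot[13] = NNnmN$nmmNNmmmnNMnN
  rot[14] = NnmN$nmmNNmmmnNMnNN
  rot[15] = nmN$nmmNNmmmnNMnNNN
  rot[16] = mN$nmmNNmmmnNMnNNNn
  rot[17] = N$nmmNNmmmnNMnNNNnm
  rot[18] = $nmmNNmmmnNMnNNNnmN
Sorted (with $ < everything):
  sorted[0] = $nmmNNmmmnNMnNNNnmN
  sorted[1] = MnNNNnmN$nmmNNmmmnN
  sorted[2] = N$nmmNNmmmnNMnNNNnm
  sorted[3] = NMnNNNnmN$nmmNNmmmn
  sorted[4] = NNNnmN$nmmNNmmmnNMn
  sorted[5] = NNmmmnNMnNNNnmN$nmm
  sorted[6] = NNnmN$nmmNNmmmnNMnN
  sorted[7] = NmmmnNMnNNNnmN$nmmN
  sorted[8] = NnmN$nmmNNmmmnNMnNN
  sorted[9] = mN$nmmNNmmmnNMnNNNn
  sorted[10] = mNNmmmnNMnNNNnmN$nm
  sorted[11] = mmNNmmmnNMnNNNnmN$n
  sorted[12] = mmmnNMnNNNnmN$nmmNN
  sorted[13] = mmnNMnNNNnmN$nmmNNm
  sorted[14] = mnNMnNNNnmN$nmmNNmm
  sorted[15] = nNMnNNNnmN$nmmNNmmm
  sorted[16] = nNNNnmN$nmmNNmmmnNM
  sorted[17] = nmN$nmmNNmmmnNMnNNN
  sorted[18] = nmmNNmmmnNMnNNNnmN$
sorted[9] = mN$nmmNNmmmnNMnNNNn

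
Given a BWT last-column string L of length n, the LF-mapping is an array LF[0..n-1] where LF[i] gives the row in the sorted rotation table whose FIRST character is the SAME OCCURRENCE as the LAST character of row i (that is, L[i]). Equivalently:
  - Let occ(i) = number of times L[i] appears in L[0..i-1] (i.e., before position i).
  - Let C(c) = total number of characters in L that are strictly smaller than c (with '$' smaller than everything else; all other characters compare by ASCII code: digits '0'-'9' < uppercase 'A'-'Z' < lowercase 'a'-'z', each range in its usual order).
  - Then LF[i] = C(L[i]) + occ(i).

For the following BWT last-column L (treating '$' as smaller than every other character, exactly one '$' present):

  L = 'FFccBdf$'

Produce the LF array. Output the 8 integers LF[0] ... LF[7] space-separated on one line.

Answer: 2 3 4 5 1 6 7 0

Derivation:
Char counts: '$':1, 'B':1, 'F':2, 'c':2, 'd':1, 'f':1
C (first-col start): C('$')=0, C('B')=1, C('F')=2, C('c')=4, C('d')=6, C('f')=7
L[0]='F': occ=0, LF[0]=C('F')+0=2+0=2
L[1]='F': occ=1, LF[1]=C('F')+1=2+1=3
L[2]='c': occ=0, LF[2]=C('c')+0=4+0=4
L[3]='c': occ=1, LF[3]=C('c')+1=4+1=5
L[4]='B': occ=0, LF[4]=C('B')+0=1+0=1
L[5]='d': occ=0, LF[5]=C('d')+0=6+0=6
L[6]='f': occ=0, LF[6]=C('f')+0=7+0=7
L[7]='$': occ=0, LF[7]=C('$')+0=0+0=0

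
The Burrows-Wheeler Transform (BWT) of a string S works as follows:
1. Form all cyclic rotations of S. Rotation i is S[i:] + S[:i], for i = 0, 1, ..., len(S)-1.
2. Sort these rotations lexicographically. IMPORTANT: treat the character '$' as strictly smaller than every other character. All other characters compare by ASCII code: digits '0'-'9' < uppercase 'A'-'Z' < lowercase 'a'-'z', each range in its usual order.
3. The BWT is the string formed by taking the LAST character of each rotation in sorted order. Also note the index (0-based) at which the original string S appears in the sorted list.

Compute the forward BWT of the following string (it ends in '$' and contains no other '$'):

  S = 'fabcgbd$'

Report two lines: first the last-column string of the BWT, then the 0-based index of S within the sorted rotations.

All 8 rotations (rotation i = S[i:]+S[:i]):
  rot[0] = fabcgbd$
  rot[1] = abcgbd$f
  rot[2] = bcgbd$fa
  rot[3] = cgbd$fab
  rot[4] = gbd$fabc
  rot[5] = bd$fabcg
  rot[6] = d$fabcgb
  rot[7] = $fabcgbd
Sorted (with $ < everything):
  sorted[0] = $fabcgbd  (last char: 'd')
  sorted[1] = abcgbd$f  (last char: 'f')
  sorted[2] = bcgbd$fa  (last char: 'a')
  sorted[3] = bd$fabcg  (last char: 'g')
  sorted[4] = cgbd$fab  (last char: 'b')
  sorted[5] = d$fabcgb  (last char: 'b')
  sorted[6] = fabcgbd$  (last char: '$')
  sorted[7] = gbd$fabc  (last char: 'c')
Last column: dfagbb$c
Original string S is at sorted index 6

Answer: dfagbb$c
6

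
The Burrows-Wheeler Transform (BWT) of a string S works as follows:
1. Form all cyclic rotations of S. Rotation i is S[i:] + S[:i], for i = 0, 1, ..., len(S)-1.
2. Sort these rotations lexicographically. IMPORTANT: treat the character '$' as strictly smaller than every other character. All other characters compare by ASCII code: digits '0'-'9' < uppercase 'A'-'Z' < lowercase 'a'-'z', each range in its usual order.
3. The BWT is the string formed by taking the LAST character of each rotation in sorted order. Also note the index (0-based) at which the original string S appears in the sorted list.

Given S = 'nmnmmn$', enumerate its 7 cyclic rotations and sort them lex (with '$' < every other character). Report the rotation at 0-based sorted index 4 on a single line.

All 7 rotations (rotation i = S[i:]+S[:i]):
  rot[0] = nmnmmn$
  rot[1] = mnmmn$n
  rot[2] = nmmn$nm
  rot[3] = mmn$nmn
  rot[4] = mn$nmnm
  rot[5] = n$nmnmm
  rot[6] = $nmnmmn
Sorted (with $ < everything):
  sorted[0] = $nmnmmn
  sorted[1] = mmn$nmn
  sorted[2] = mn$nmnm
  sorted[3] = mnmmn$n
  sorted[4] = n$nmnmm
  sorted[5] = nmmn$nm
  sorted[6] = nmnmmn$
sorted[4] = n$nmnmm

Answer: n$nmnmm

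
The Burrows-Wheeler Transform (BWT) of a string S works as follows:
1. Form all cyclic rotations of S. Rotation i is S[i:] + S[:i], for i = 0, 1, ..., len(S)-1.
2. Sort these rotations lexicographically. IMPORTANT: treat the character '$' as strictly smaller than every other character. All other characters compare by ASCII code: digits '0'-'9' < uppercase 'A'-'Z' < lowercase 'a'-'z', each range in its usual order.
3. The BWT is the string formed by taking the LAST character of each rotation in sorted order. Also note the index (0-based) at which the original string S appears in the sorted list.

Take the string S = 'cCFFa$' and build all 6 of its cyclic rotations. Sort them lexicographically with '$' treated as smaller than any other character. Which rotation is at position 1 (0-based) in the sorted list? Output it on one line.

All 6 rotations (rotation i = S[i:]+S[:i]):
  rot[0] = cCFFa$
  rot[1] = CFFa$c
  rot[2] = FFa$cC
  rot[3] = Fa$cCF
  rot[4] = a$cCFF
  rot[5] = $cCFFa
Sorted (with $ < everything):
  sorted[0] = $cCFFa
  sorted[1] = CFFa$c
  sorted[2] = FFa$cC
  sorted[3] = Fa$cCF
  sorted[4] = a$cCFF
  sorted[5] = cCFFa$
sorted[1] = CFFa$c

Answer: CFFa$c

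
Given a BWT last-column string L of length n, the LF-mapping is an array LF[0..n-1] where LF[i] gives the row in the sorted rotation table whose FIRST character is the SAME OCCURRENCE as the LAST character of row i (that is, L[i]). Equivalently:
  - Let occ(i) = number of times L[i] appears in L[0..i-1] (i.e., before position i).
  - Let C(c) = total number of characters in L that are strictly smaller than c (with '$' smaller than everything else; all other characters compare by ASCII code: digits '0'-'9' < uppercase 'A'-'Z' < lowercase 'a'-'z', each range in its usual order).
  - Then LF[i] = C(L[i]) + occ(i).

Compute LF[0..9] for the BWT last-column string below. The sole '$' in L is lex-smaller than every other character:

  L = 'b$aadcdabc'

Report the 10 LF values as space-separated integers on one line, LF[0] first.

Char counts: '$':1, 'a':3, 'b':2, 'c':2, 'd':2
C (first-col start): C('$')=0, C('a')=1, C('b')=4, C('c')=6, C('d')=8
L[0]='b': occ=0, LF[0]=C('b')+0=4+0=4
L[1]='$': occ=0, LF[1]=C('$')+0=0+0=0
L[2]='a': occ=0, LF[2]=C('a')+0=1+0=1
L[3]='a': occ=1, LF[3]=C('a')+1=1+1=2
L[4]='d': occ=0, LF[4]=C('d')+0=8+0=8
L[5]='c': occ=0, LF[5]=C('c')+0=6+0=6
L[6]='d': occ=1, LF[6]=C('d')+1=8+1=9
L[7]='a': occ=2, LF[7]=C('a')+2=1+2=3
L[8]='b': occ=1, LF[8]=C('b')+1=4+1=5
L[9]='c': occ=1, LF[9]=C('c')+1=6+1=7

Answer: 4 0 1 2 8 6 9 3 5 7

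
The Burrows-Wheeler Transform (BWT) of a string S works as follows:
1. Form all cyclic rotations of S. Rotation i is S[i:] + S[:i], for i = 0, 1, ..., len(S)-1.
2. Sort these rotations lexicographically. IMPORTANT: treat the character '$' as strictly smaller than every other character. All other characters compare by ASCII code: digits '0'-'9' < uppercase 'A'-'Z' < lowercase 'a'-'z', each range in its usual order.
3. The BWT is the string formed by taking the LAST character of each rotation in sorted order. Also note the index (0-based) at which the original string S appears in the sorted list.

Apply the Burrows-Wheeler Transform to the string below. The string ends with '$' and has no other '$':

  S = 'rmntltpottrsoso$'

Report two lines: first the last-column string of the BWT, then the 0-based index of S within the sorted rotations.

All 16 rotations (rotation i = S[i:]+S[:i]):
  rot[0] = rmntltpottrsoso$
  rot[1] = mntltpottrsoso$r
  rot[2] = ntltpottrsoso$rm
  rot[3] = tltpottrsoso$rmn
  rot[4] = ltpottrsoso$rmnt
  rot[5] = tpottrsoso$rmntl
  rot[6] = pottrsoso$rmntlt
  rot[7] = ottrsoso$rmntltp
  rot[8] = ttrsoso$rmntltpo
  rot[9] = trsoso$rmntltpot
  rot[10] = rsoso$rmntltpott
  rot[11] = soso$rmntltpottr
  rot[12] = oso$rmntltpottrs
  rot[13] = so$rmntltpottrso
  rot[14] = o$rmntltpottrsos
  rot[15] = $rmntltpottrsoso
Sorted (with $ < everything):
  sorted[0] = $rmntltpottrsoso  (last char: 'o')
  sorted[1] = ltpottrsoso$rmnt  (last char: 't')
  sorted[2] = mntltpottrsoso$r  (last char: 'r')
  sorted[3] = ntltpottrsoso$rm  (last char: 'm')
  sorted[4] = o$rmntltpottrsos  (last char: 's')
  sorted[5] = oso$rmntltpottrs  (last char: 's')
  sorted[6] = ottrsoso$rmntltp  (last char: 'p')
  sorted[7] = pottrsoso$rmntlt  (last char: 't')
  sorted[8] = rmntltpottrsoso$  (last char: '$')
  sorted[9] = rsoso$rmntltpott  (last char: 't')
  sorted[10] = so$rmntltpottrso  (last char: 'o')
  sorted[11] = soso$rmntltpottr  (last char: 'r')
  sorted[12] = tltpottrsoso$rmn  (last char: 'n')
  sorted[13] = tpottrsoso$rmntl  (last char: 'l')
  sorted[14] = trsoso$rmntltpot  (last char: 't')
  sorted[15] = ttrsoso$rmntltpo  (last char: 'o')
Last column: otrmsspt$tornlto
Original string S is at sorted index 8

Answer: otrmsspt$tornlto
8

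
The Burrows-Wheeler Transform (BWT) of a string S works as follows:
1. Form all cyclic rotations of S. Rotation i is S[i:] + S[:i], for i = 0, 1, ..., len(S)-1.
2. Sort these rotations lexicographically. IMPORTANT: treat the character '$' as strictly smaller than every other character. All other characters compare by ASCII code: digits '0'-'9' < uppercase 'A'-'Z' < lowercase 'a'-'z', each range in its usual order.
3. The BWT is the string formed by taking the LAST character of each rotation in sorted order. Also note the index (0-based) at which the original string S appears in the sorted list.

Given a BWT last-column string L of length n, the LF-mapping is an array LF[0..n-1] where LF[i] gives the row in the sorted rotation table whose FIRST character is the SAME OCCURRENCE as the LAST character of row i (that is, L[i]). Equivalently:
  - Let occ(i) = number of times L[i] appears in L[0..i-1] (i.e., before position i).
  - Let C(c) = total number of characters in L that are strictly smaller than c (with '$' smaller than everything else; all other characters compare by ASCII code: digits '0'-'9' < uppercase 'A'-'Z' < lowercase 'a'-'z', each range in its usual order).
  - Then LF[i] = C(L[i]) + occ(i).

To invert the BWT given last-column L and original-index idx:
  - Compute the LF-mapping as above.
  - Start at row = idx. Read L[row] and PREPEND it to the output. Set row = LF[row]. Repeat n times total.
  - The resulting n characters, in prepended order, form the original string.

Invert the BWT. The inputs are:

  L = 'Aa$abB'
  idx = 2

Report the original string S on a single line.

Answer: BbaaA$

Derivation:
LF mapping: 1 3 0 4 5 2
Walk LF starting at row 2, prepending L[row]:
  step 1: row=2, L[2]='$', prepend. Next row=LF[2]=0
  step 2: row=0, L[0]='A', prepend. Next row=LF[0]=1
  step 3: row=1, L[1]='a', prepend. Next row=LF[1]=3
  step 4: row=3, L[3]='a', prepend. Next row=LF[3]=4
  step 5: row=4, L[4]='b', prepend. Next row=LF[4]=5
  step 6: row=5, L[5]='B', prepend. Next row=LF[5]=2
Reversed output: BbaaA$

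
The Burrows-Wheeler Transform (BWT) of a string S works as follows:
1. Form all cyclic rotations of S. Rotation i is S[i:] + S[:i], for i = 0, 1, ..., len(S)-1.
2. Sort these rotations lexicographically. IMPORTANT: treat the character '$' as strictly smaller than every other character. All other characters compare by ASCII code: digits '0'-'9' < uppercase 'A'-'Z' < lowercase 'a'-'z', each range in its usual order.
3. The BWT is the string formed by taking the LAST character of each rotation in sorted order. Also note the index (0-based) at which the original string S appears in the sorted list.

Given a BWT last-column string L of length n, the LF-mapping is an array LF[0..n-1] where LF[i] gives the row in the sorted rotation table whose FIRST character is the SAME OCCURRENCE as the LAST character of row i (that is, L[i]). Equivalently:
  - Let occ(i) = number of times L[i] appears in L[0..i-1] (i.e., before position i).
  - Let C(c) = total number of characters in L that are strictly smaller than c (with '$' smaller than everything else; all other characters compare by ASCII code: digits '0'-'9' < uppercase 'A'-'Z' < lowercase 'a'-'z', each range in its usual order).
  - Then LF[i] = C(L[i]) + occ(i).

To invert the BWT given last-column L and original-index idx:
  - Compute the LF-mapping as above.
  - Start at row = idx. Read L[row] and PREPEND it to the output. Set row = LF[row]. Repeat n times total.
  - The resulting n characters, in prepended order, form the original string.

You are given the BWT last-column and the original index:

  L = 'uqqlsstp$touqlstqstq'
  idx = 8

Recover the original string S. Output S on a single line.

LF mapping: 18 5 6 1 10 11 14 4 0 15 3 19 7 2 12 16 8 13 17 9
Walk LF starting at row 8, prepending L[row]:
  step 1: row=8, L[8]='$', prepend. Next row=LF[8]=0
  step 2: row=0, L[0]='u', prepend. Next row=LF[0]=18
  step 3: row=18, L[18]='t', prepend. Next row=LF[18]=17
  step 4: row=17, L[17]='s', prepend. Next row=LF[17]=13
  step 5: row=13, L[13]='l', prepend. Next row=LF[13]=2
  step 6: row=2, L[2]='q', prepend. Next row=LF[2]=6
  step 7: row=6, L[6]='t', prepend. Next row=LF[6]=14
  step 8: row=14, L[14]='s', prepend. Next row=LF[14]=12
  step 9: row=12, L[12]='q', prepend. Next row=LF[12]=7
  step 10: row=7, L[7]='p', prepend. Next row=LF[7]=4
  step 11: row=4, L[4]='s', prepend. Next row=LF[4]=10
  step 12: row=10, L[10]='o', prepend. Next row=LF[10]=3
  step 13: row=3, L[3]='l', prepend. Next row=LF[3]=1
  step 14: row=1, L[1]='q', prepend. Next row=LF[1]=5
  step 15: row=5, L[5]='s', prepend. Next row=LF[5]=11
  step 16: row=11, L[11]='u', prepend. Next row=LF[11]=19
  step 17: row=19, L[19]='q', prepend. Next row=LF[19]=9
  step 18: row=9, L[9]='t', prepend. Next row=LF[9]=15
  step 19: row=15, L[15]='t', prepend. Next row=LF[15]=16
  step 20: row=16, L[16]='q', prepend. Next row=LF[16]=8
Reversed output: qttqusqlospqstqlstu$

Answer: qttqusqlospqstqlstu$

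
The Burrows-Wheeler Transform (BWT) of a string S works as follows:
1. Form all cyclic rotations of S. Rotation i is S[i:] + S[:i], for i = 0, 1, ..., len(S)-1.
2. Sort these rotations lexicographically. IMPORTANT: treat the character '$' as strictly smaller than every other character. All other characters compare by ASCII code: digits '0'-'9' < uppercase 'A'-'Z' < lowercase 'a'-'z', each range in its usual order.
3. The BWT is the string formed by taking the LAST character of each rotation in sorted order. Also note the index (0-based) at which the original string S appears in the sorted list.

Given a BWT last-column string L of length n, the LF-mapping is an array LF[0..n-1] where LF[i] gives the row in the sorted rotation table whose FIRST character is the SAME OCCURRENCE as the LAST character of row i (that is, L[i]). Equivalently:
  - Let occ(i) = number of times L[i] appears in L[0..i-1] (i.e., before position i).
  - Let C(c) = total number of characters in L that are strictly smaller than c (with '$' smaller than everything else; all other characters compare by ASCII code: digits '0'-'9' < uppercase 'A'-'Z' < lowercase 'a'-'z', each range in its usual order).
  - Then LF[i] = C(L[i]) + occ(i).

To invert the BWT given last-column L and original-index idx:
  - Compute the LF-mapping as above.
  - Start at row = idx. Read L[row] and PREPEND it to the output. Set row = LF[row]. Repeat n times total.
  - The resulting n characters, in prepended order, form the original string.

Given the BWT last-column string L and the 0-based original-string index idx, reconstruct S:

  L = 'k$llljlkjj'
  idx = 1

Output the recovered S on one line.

LF mapping: 4 0 6 7 8 1 9 5 2 3
Walk LF starting at row 1, prepending L[row]:
  step 1: row=1, L[1]='$', prepend. Next row=LF[1]=0
  step 2: row=0, L[0]='k', prepend. Next row=LF[0]=4
  step 3: row=4, L[4]='l', prepend. Next row=LF[4]=8
  step 4: row=8, L[8]='j', prepend. Next row=LF[8]=2
  step 5: row=2, L[2]='l', prepend. Next row=LF[2]=6
  step 6: row=6, L[6]='l', prepend. Next row=LF[6]=9
  step 7: row=9, L[9]='j', prepend. Next row=LF[9]=3
  step 8: row=3, L[3]='l', prepend. Next row=LF[3]=7
  step 9: row=7, L[7]='k', prepend. Next row=LF[7]=5
  step 10: row=5, L[5]='j', prepend. Next row=LF[5]=1
Reversed output: jkljlljlk$

Answer: jkljlljlk$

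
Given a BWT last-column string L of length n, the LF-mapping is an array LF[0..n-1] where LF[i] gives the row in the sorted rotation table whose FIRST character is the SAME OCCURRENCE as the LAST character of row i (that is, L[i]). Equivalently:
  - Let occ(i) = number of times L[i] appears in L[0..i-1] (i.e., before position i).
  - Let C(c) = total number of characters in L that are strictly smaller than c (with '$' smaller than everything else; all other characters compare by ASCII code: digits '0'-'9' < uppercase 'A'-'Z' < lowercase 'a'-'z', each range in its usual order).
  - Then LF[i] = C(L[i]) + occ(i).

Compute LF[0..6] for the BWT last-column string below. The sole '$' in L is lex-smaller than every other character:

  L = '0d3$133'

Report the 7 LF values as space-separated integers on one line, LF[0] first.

Char counts: '$':1, '0':1, '1':1, '3':3, 'd':1
C (first-col start): C('$')=0, C('0')=1, C('1')=2, C('3')=3, C('d')=6
L[0]='0': occ=0, LF[0]=C('0')+0=1+0=1
L[1]='d': occ=0, LF[1]=C('d')+0=6+0=6
L[2]='3': occ=0, LF[2]=C('3')+0=3+0=3
L[3]='$': occ=0, LF[3]=C('$')+0=0+0=0
L[4]='1': occ=0, LF[4]=C('1')+0=2+0=2
L[5]='3': occ=1, LF[5]=C('3')+1=3+1=4
L[6]='3': occ=2, LF[6]=C('3')+2=3+2=5

Answer: 1 6 3 0 2 4 5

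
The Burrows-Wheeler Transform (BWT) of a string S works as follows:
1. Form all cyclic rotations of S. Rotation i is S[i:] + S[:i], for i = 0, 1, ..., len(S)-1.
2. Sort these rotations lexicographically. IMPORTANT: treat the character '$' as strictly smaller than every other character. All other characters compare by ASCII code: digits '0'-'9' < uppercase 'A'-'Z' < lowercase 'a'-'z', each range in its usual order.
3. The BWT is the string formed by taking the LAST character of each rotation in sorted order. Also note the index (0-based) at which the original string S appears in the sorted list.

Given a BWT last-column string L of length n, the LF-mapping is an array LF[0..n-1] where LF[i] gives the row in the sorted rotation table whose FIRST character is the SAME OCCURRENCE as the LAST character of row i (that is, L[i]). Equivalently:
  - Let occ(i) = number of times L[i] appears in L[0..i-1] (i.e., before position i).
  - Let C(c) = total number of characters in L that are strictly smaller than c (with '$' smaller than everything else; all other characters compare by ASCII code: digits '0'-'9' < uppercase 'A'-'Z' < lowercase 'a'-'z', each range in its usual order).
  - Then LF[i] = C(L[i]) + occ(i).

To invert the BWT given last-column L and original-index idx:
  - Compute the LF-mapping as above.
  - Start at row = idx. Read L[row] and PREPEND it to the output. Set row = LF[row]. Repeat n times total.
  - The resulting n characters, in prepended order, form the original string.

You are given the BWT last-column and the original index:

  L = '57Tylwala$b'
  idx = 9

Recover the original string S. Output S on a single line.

LF mapping: 1 2 3 10 7 9 4 8 5 0 6
Walk LF starting at row 9, prepending L[row]:
  step 1: row=9, L[9]='$', prepend. Next row=LF[9]=0
  step 2: row=0, L[0]='5', prepend. Next row=LF[0]=1
  step 3: row=1, L[1]='7', prepend. Next row=LF[1]=2
  step 4: row=2, L[2]='T', prepend. Next row=LF[2]=3
  step 5: row=3, L[3]='y', prepend. Next row=LF[3]=10
  step 6: row=10, L[10]='b', prepend. Next row=LF[10]=6
  step 7: row=6, L[6]='a', prepend. Next row=LF[6]=4
  step 8: row=4, L[4]='l', prepend. Next row=LF[4]=7
  step 9: row=7, L[7]='l', prepend. Next row=LF[7]=8
  step 10: row=8, L[8]='a', prepend. Next row=LF[8]=5
  step 11: row=5, L[5]='w', prepend. Next row=LF[5]=9
Reversed output: wallabyT75$

Answer: wallabyT75$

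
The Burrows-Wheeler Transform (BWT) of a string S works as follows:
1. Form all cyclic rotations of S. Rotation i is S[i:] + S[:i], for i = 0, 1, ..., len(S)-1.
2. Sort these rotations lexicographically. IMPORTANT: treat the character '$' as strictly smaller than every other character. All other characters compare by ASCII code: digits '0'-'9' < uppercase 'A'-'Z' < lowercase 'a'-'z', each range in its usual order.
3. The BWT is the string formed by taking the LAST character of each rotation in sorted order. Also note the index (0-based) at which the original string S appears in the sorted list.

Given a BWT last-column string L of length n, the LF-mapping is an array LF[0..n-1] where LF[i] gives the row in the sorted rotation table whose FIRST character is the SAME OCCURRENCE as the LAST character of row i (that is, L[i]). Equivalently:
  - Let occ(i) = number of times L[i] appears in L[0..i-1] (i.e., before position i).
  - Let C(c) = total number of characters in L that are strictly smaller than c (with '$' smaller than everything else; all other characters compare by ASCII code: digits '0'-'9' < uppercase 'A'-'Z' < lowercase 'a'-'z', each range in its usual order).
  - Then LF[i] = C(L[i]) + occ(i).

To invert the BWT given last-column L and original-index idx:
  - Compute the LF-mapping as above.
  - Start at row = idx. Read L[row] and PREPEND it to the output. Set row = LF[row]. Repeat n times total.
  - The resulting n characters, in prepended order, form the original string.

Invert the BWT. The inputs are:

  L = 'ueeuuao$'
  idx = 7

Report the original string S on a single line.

LF mapping: 5 2 3 6 7 1 4 0
Walk LF starting at row 7, prepending L[row]:
  step 1: row=7, L[7]='$', prepend. Next row=LF[7]=0
  step 2: row=0, L[0]='u', prepend. Next row=LF[0]=5
  step 3: row=5, L[5]='a', prepend. Next row=LF[5]=1
  step 4: row=1, L[1]='e', prepend. Next row=LF[1]=2
  step 5: row=2, L[2]='e', prepend. Next row=LF[2]=3
  step 6: row=3, L[3]='u', prepend. Next row=LF[3]=6
  step 7: row=6, L[6]='o', prepend. Next row=LF[6]=4
  step 8: row=4, L[4]='u', prepend. Next row=LF[4]=7
Reversed output: uoueeau$

Answer: uoueeau$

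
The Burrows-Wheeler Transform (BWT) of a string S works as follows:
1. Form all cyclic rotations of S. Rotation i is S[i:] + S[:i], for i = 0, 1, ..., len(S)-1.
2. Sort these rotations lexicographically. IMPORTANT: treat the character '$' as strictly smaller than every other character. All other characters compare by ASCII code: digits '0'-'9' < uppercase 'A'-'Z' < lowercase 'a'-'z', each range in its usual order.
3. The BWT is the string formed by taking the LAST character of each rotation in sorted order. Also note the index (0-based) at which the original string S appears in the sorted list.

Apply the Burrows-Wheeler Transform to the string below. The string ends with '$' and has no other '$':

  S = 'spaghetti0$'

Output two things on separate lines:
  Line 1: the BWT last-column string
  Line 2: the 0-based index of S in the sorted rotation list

Answer: 0iphagts$te
8

Derivation:
All 11 rotations (rotation i = S[i:]+S[:i]):
  rot[0] = spaghetti0$
  rot[1] = paghetti0$s
  rot[2] = aghetti0$sp
  rot[3] = ghetti0$spa
  rot[4] = hetti0$spag
  rot[5] = etti0$spagh
  rot[6] = tti0$spaghe
  rot[7] = ti0$spaghet
  rot[8] = i0$spaghett
  rot[9] = 0$spaghetti
  rot[10] = $spaghetti0
Sorted (with $ < everything):
  sorted[0] = $spaghetti0  (last char: '0')
  sorted[1] = 0$spaghetti  (last char: 'i')
  sorted[2] = aghetti0$sp  (last char: 'p')
  sorted[3] = etti0$spagh  (last char: 'h')
  sorted[4] = ghetti0$spa  (last char: 'a')
  sorted[5] = hetti0$spag  (last char: 'g')
  sorted[6] = i0$spaghett  (last char: 't')
  sorted[7] = paghetti0$s  (last char: 's')
  sorted[8] = spaghetti0$  (last char: '$')
  sorted[9] = ti0$spaghet  (last char: 't')
  sorted[10] = tti0$spaghe  (last char: 'e')
Last column: 0iphagts$te
Original string S is at sorted index 8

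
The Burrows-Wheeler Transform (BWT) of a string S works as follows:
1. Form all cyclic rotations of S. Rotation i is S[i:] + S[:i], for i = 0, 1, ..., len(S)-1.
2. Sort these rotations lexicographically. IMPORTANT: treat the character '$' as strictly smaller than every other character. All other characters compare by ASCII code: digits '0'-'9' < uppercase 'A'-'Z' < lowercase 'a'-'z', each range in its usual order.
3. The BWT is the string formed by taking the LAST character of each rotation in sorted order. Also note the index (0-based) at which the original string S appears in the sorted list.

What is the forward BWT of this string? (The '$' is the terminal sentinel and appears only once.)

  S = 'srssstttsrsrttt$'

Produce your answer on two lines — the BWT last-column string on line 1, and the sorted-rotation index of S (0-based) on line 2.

Answer: tssst$rrssttttrs
5

Derivation:
All 16 rotations (rotation i = S[i:]+S[:i]):
  rot[0] = srssstttsrsrttt$
  rot[1] = rssstttsrsrttt$s
  rot[2] = ssstttsrsrttt$sr
  rot[3] = sstttsrsrttt$srs
  rot[4] = stttsrsrttt$srss
  rot[5] = tttsrsrttt$srsss
  rot[6] = ttsrsrttt$srssst
  rot[7] = tsrsrttt$srssstt
  rot[8] = srsrttt$srsssttt
  rot[9] = rsrttt$srsssttts
  rot[10] = srttt$srssstttsr
  rot[11] = rttt$srssstttsrs
  rot[12] = ttt$srssstttsrsr
  rot[13] = tt$srssstttsrsrt
  rot[14] = t$srssstttsrsrtt
  rot[15] = $srssstttsrsrttt
Sorted (with $ < everything):
  sorted[0] = $srssstttsrsrttt  (last char: 't')
  sorted[1] = rsrttt$srsssttts  (last char: 's')
  sorted[2] = rssstttsrsrttt$s  (last char: 's')
  sorted[3] = rttt$srssstttsrs  (last char: 's')
  sorted[4] = srsrttt$srsssttt  (last char: 't')
  sorted[5] = srssstttsrsrttt$  (last char: '$')
  sorted[6] = srttt$srssstttsr  (last char: 'r')
  sorted[7] = ssstttsrsrttt$sr  (last char: 'r')
  sorted[8] = sstttsrsrttt$srs  (last char: 's')
  sorted[9] = stttsrsrttt$srss  (last char: 's')
  sorted[10] = t$srssstttsrsrtt  (last char: 't')
  sorted[11] = tsrsrttt$srssstt  (last char: 't')
  sorted[12] = tt$srssstttsrsrt  (last char: 't')
  sorted[13] = ttsrsrttt$srssst  (last char: 't')
  sorted[14] = ttt$srssstttsrsr  (last char: 'r')
  sorted[15] = tttsrsrttt$srsss  (last char: 's')
Last column: tssst$rrssttttrs
Original string S is at sorted index 5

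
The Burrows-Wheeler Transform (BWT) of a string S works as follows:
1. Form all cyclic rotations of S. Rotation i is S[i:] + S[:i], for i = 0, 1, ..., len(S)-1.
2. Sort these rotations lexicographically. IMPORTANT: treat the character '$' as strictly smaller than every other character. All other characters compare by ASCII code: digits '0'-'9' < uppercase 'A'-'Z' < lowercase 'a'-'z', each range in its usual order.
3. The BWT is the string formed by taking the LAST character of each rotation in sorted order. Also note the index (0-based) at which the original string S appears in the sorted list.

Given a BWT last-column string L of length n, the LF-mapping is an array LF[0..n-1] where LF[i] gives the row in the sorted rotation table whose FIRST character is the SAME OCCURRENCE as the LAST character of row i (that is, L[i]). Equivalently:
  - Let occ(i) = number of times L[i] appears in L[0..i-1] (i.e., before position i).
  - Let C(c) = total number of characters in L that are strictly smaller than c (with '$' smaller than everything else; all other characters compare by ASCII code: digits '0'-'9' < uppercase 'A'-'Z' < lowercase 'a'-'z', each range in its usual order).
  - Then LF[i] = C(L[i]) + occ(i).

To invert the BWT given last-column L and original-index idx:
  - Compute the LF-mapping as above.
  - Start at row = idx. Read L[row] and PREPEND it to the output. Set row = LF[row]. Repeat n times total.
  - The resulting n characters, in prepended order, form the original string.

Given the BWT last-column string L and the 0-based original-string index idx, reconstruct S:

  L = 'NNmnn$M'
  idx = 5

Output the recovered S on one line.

LF mapping: 2 3 4 5 6 0 1
Walk LF starting at row 5, prepending L[row]:
  step 1: row=5, L[5]='$', prepend. Next row=LF[5]=0
  step 2: row=0, L[0]='N', prepend. Next row=LF[0]=2
  step 3: row=2, L[2]='m', prepend. Next row=LF[2]=4
  step 4: row=4, L[4]='n', prepend. Next row=LF[4]=6
  step 5: row=6, L[6]='M', prepend. Next row=LF[6]=1
  step 6: row=1, L[1]='N', prepend. Next row=LF[1]=3
  step 7: row=3, L[3]='n', prepend. Next row=LF[3]=5
Reversed output: nNMnmN$

Answer: nNMnmN$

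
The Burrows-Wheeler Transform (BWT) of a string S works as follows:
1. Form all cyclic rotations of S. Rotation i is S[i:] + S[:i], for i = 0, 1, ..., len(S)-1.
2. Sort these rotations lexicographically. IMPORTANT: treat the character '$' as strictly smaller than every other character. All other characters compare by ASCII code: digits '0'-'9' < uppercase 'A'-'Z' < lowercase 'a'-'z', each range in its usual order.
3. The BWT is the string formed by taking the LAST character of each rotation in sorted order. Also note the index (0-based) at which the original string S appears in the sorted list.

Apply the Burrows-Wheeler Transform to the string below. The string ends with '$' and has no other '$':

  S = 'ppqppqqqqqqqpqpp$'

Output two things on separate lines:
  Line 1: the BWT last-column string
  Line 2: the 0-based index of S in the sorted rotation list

All 17 rotations (rotation i = S[i:]+S[:i]):
  rot[0] = ppqppqqqqqqqpqpp$
  rot[1] = pqppqqqqqqqpqpp$p
  rot[2] = qppqqqqqqqpqpp$pp
  rot[3] = ppqqqqqqqpqpp$ppq
  rot[4] = pqqqqqqqpqpp$ppqp
  rot[5] = qqqqqqqpqpp$ppqpp
  rot[6] = qqqqqqpqpp$ppqppq
  rot[7] = qqqqqpqpp$ppqppqq
  rot[8] = qqqqpqpp$ppqppqqq
  rot[9] = qqqpqpp$ppqppqqqq
  rot[10] = qqpqpp$ppqppqqqqq
  rot[11] = qpqpp$ppqppqqqqqq
  rot[12] = pqpp$ppqppqqqqqqq
  rot[13] = qpp$ppqppqqqqqqqp
  rot[14] = pp$ppqppqqqqqqqpq
  rot[15] = p$ppqppqqqqqqqpqp
  rot[16] = $ppqppqqqqqqqpqpp
Sorted (with $ < everything):
  sorted[0] = $ppqppqqqqqqqpqpp  (last char: 'p')
  sorted[1] = p$ppqppqqqqqqqpqp  (last char: 'p')
  sorted[2] = pp$ppqppqqqqqqqpq  (last char: 'q')
  sorted[3] = ppqppqqqqqqqpqpp$  (last char: '$')
  sorted[4] = ppqqqqqqqpqpp$ppq  (last char: 'q')
  sorted[5] = pqpp$ppqppqqqqqqq  (last char: 'q')
  sorted[6] = pqppqqqqqqqpqpp$p  (last char: 'p')
  sorted[7] = pqqqqqqqpqpp$ppqp  (last char: 'p')
  sorted[8] = qpp$ppqppqqqqqqqp  (last char: 'p')
  sorted[9] = qppqqqqqqqpqpp$pp  (last char: 'p')
  sorted[10] = qpqpp$ppqppqqqqqq  (last char: 'q')
  sorted[11] = qqpqpp$ppqppqqqqq  (last char: 'q')
  sorted[12] = qqqpqpp$ppqppqqqq  (last char: 'q')
  sorted[13] = qqqqpqpp$ppqppqqq  (last char: 'q')
  sorted[14] = qqqqqpqpp$ppqppqq  (last char: 'q')
  sorted[15] = qqqqqqpqpp$ppqppq  (last char: 'q')
  sorted[16] = qqqqqqqpqpp$ppqpp  (last char: 'p')
Last column: ppq$qqppppqqqqqqp
Original string S is at sorted index 3

Answer: ppq$qqppppqqqqqqp
3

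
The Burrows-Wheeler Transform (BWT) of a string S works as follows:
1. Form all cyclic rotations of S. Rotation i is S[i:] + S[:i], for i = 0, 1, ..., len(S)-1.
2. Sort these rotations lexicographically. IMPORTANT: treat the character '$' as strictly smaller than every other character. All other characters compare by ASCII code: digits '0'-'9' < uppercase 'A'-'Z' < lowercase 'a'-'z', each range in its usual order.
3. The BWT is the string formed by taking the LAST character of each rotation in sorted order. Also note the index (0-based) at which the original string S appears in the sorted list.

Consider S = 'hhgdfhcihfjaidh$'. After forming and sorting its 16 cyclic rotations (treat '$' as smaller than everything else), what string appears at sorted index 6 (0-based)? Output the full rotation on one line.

All 16 rotations (rotation i = S[i:]+S[:i]):
  rot[0] = hhgdfhcihfjaidh$
  rot[1] = hgdfhcihfjaidh$h
  rot[2] = gdfhcihfjaidh$hh
  rot[3] = dfhcihfjaidh$hhg
  rot[4] = fhcihfjaidh$hhgd
  rot[5] = hcihfjaidh$hhgdf
  rot[6] = cihfjaidh$hhgdfh
  rot[7] = ihfjaidh$hhgdfhc
  rot[8] = hfjaidh$hhgdfhci
  rot[9] = fjaidh$hhgdfhcih
  rot[10] = jaidh$hhgdfhcihf
  rot[11] = aidh$hhgdfhcihfj
  rot[12] = idh$hhgdfhcihfja
  rot[13] = dh$hhgdfhcihfjai
  rot[14] = h$hhgdfhcihfjaid
  rot[15] = $hhgdfhcihfjaidh
Sorted (with $ < everything):
  sorted[0] = $hhgdfhcihfjaidh
  sorted[1] = aidh$hhgdfhcihfj
  sorted[2] = cihfjaidh$hhgdfh
  sorted[3] = dfhcihfjaidh$hhg
  sorted[4] = dh$hhgdfhcihfjai
  sorted[5] = fhcihfjaidh$hhgd
  sorted[6] = fjaidh$hhgdfhcih
  sorted[7] = gdfhcihfjaidh$hh
  sorted[8] = h$hhgdfhcihfjaid
  sorted[9] = hcihfjaidh$hhgdf
  sorted[10] = hfjaidh$hhgdfhci
  sorted[11] = hgdfhcihfjaidh$h
  sorted[12] = hhgdfhcihfjaidh$
  sorted[13] = idh$hhgdfhcihfja
  sorted[14] = ihfjaidh$hhgdfhc
  sorted[15] = jaidh$hhgdfhcihf
sorted[6] = fjaidh$hhgdfhcih

Answer: fjaidh$hhgdfhcih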